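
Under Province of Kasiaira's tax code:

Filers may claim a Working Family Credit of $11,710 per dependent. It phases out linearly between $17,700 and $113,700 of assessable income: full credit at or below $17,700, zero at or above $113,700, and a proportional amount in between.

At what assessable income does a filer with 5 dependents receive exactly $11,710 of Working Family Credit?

Full credit = 5 × $11,710 = $58,550.
$11,710 is 11,710/58,550 of the full $58,550, so 46,840/58,550 of the $96,000 range has been used: income = $17,700 + $96,000 × 46,840/58,550 = $94,500.

$94,500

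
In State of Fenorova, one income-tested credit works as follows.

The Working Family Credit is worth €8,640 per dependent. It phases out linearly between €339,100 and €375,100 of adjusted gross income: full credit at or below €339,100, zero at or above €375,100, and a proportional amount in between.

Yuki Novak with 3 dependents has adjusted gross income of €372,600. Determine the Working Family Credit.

€1,800

Working Family Credit: base = 3 × €8,640 = €25,920. €372,600 is €33,500 into a €36,000 phase-out range, leaving 2,500/36,000 of the credit: €25,920 × 2,500/36,000 = €1,800.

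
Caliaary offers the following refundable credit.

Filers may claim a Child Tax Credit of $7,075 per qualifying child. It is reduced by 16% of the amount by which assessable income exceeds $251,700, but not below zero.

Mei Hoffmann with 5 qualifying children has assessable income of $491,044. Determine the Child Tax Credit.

Child Tax Credit: base = 5 × $7,075 = $35,375. 16% of the $239,344 excess over $251,700 is $38,295.04 ≥ base, so the credit is $0.

$0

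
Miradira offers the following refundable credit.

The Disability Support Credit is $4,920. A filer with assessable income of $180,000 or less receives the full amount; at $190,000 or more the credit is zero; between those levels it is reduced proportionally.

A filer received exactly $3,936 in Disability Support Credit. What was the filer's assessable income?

$3,936 is 3,936/4,920 of the full $4,920, so 984/4,920 of the $10,000 range has been used: income = $180,000 + $10,000 × 984/4,920 = $182,000.

$182,000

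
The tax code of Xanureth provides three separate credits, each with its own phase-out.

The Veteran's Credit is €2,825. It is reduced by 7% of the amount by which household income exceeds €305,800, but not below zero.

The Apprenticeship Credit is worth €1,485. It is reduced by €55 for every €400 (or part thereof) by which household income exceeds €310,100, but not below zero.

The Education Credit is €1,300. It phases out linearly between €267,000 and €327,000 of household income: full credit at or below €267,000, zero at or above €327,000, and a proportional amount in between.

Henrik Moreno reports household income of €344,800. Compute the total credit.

€95

Veteran's Credit: 7% of the €39,000 excess over €305,800 is €2,730; credit = €2,825 − €2,730 = €95.
Apprenticeship Credit: income exceeds €310,100 by €34,700 → 87 increments × €55 = €4,785 ≥ base, so the credit is €0.
Education Credit: €344,800 is at or above €327,000, so the credit is €0.
Total: €95 + €0 + €0 = €95.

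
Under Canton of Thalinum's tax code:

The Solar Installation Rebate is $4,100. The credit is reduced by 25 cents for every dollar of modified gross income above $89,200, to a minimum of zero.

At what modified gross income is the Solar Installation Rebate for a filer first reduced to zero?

The credit falls by 25% of each dollar above $89,200, so it reaches zero when the excess is $4,100 / 25% = $16,400: income = $89,200 + $16,400 = $105,600.

$105,600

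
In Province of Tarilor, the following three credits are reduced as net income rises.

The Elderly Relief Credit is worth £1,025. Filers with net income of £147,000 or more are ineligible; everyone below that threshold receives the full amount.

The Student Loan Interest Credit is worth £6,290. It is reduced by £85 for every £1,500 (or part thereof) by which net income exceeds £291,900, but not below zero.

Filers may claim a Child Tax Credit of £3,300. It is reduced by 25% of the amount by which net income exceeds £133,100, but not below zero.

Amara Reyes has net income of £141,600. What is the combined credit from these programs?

£8,490

Elderly Relief Credit: £141,600 is below the £147,000 cutoff, so the full £1,025 applies.
Student Loan Interest Credit: £141,600 is at or below the £291,900 threshold, so the full £6,290 applies.
Child Tax Credit: 25% of the £8,500 excess over £133,100 is £2,125; credit = £3,300 − £2,125 = £1,175.
Total: £1,025 + £6,290 + £1,175 = £8,490.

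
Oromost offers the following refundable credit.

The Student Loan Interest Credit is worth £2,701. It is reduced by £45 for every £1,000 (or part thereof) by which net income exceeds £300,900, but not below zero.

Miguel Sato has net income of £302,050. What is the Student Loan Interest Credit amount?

Student Loan Interest Credit: income exceeds £300,900 by £1,150, which is 2 full-or-partial £1,000 increments; reduction = 2 × £45 = £90, leaving £2,611.

£2,611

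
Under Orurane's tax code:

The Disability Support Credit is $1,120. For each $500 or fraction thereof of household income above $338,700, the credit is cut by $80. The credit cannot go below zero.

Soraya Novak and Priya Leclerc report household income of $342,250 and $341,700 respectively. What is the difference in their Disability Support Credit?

$160

Soraya ($342,250): Disability Support Credit: income exceeds $338,700 by $3,550, which is 8 full-or-partial $500 increments; reduction = 8 × $80 = $640, leaving $480.
Priya ($341,700): Disability Support Credit: income exceeds $338,700 by $3,000, which is 6 full-or-partial $500 increments; reduction = 6 × $80 = $480, leaving $640.
Difference: |$480 − $640| = $160.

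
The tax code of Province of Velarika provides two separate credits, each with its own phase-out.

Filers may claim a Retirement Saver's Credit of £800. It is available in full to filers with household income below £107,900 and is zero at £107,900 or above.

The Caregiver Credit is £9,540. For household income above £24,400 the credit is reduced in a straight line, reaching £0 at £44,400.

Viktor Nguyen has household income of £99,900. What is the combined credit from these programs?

£800

Retirement Saver's Credit: £99,900 is below the £107,900 cutoff, so the full £800 applies.
Caregiver Credit: £99,900 is at or above £44,400, so the credit is £0.
Total: £800 + £0 = £800.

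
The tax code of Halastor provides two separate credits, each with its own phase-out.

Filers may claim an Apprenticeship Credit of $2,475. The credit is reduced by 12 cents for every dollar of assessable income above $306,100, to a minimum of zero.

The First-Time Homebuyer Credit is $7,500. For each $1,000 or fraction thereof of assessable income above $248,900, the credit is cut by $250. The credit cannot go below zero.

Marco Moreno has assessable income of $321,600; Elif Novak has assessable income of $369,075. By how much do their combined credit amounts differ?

Marco ($321,600): Apprenticeship Credit: 12% of the $15,500 excess over $306,100 is $1,860; credit = $2,475 − $1,860 = $615. First-Time Homebuyer Credit: income exceeds $248,900 by $72,700 → 73 increments × $250 = $18,250 ≥ base, so the credit is $0. total $615 + $0 = $615
Elif ($369,075): Apprenticeship Credit: 12% of the $62,975 excess over $306,100 is $7,557 ≥ base, so the credit is $0. First-Time Homebuyer Credit: income exceeds $248,900 by $120,175 → 121 increments × $250 = $30,250 ≥ base, so the credit is $0. total $0 + $0 = $0
Difference: |$615 − $0| = $615.

$615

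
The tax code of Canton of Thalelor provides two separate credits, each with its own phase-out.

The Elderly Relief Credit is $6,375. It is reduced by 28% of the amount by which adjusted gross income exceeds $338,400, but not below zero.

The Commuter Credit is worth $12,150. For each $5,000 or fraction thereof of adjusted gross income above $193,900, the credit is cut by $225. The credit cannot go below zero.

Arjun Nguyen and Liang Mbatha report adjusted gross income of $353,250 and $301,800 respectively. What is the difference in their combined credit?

Arjun ($353,250): Elderly Relief Credit: 28% of the $14,850 excess over $338,400 is $4,158; credit = $6,375 − $4,158 = $2,217. Commuter Credit: income exceeds $193,900 by $159,350, which is 32 full-or-partial $5,000 increments; reduction = 32 × $225 = $7,200, leaving $4,950. total $2,217 + $4,950 = $7,167
Liang ($301,800): Elderly Relief Credit: $301,800 is at or below the $338,400 threshold, so the full $6,375 applies. Commuter Credit: income exceeds $193,900 by $107,900, which is 22 full-or-partial $5,000 increments; reduction = 22 × $225 = $4,950, leaving $7,200. total $6,375 + $7,200 = $13,575
Difference: |$7,167 − $13,575| = $6,408.

$6,408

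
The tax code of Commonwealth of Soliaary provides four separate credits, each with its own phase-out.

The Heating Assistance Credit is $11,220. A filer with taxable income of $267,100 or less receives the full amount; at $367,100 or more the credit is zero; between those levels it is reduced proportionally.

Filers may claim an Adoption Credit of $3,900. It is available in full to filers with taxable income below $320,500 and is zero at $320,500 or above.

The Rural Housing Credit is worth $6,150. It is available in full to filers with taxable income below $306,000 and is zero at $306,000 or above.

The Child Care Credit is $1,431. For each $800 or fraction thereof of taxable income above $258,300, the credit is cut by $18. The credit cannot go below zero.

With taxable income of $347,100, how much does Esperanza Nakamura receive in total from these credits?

Heating Assistance Credit: $347,100 is $80,000 into a $100,000 phase-out range, leaving 20,000/100,000 of the credit: $11,220 × 20,000/100,000 = $2,244.
Adoption Credit: $347,100 meets or exceeds the $320,500 cutoff, so the credit is $0.
Rural Housing Credit: $347,100 meets or exceeds the $306,000 cutoff, so the credit is $0.
Child Care Credit: income exceeds $258,300 by $88,800 → 111 increments × $18 = $1,998 ≥ base, so the credit is $0.
Total: $2,244 + $0 + $0 + $0 = $2,244.

$2,244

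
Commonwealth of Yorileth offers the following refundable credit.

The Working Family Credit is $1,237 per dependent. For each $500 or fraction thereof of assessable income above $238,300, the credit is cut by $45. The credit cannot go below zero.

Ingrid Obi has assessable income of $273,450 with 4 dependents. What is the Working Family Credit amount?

$1,753

Working Family Credit: base = 4 × $1,237 = $4,948. income exceeds $238,300 by $35,150, which is 71 full-or-partial $500 increments; reduction = 71 × $45 = $3,195, leaving $1,753.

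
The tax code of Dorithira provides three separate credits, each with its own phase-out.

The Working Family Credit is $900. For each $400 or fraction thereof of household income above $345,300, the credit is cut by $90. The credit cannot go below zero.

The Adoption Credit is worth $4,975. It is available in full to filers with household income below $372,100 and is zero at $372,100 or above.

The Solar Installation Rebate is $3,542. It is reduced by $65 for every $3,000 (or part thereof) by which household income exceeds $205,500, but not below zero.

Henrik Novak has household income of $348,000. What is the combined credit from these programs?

Working Family Credit: income exceeds $345,300 by $2,700, which is 7 full-or-partial $400 increments; reduction = 7 × $90 = $630, leaving $270.
Adoption Credit: $348,000 is below the $372,100 cutoff, so the full $4,975 applies.
Solar Installation Rebate: income exceeds $205,500 by $142,500, which is 48 full-or-partial $3,000 increments; reduction = 48 × $65 = $3,120, leaving $422.
Total: $270 + $4,975 + $422 = $5,667.

$5,667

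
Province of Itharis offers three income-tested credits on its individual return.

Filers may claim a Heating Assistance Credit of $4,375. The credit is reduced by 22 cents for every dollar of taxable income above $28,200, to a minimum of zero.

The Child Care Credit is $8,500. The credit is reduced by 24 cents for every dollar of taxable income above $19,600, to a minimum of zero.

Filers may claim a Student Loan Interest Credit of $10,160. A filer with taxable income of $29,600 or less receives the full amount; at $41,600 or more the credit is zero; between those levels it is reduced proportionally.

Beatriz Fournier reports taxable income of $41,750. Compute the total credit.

$4,578

Heating Assistance Credit: 22% of the $13,550 excess over $28,200 is $2,981; credit = $4,375 − $2,981 = $1,394.
Child Care Credit: 24% of the $22,150 excess over $19,600 is $5,316; credit = $8,500 − $5,316 = $3,184.
Student Loan Interest Credit: $41,750 is at or above $41,600, so the credit is $0.
Total: $1,394 + $3,184 + $0 = $4,578.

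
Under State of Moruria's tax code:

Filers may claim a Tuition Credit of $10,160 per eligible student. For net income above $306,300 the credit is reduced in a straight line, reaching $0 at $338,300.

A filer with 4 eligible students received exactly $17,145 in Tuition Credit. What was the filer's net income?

Full credit = 4 × $10,160 = $40,640.
$17,145 is 17,145/40,640 of the full $40,640, so 23,495/40,640 of the $32,000 range has been used: income = $306,300 + $32,000 × 23,495/40,640 = $324,800.

$324,800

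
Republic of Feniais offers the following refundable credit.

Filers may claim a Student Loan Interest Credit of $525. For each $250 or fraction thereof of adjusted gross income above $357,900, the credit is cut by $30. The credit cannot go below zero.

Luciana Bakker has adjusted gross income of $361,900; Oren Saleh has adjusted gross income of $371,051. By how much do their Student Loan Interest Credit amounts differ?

Luciana ($361,900): Student Loan Interest Credit: income exceeds $357,900 by $4,000, which is 16 full-or-partial $250 increments; reduction = 16 × $30 = $480, leaving $45.
Oren ($371,051): Student Loan Interest Credit: income exceeds $357,900 by $13,151 → 53 increments × $30 = $1,590 ≥ base, so the credit is $0.
Difference: |$45 − $0| = $45.

$45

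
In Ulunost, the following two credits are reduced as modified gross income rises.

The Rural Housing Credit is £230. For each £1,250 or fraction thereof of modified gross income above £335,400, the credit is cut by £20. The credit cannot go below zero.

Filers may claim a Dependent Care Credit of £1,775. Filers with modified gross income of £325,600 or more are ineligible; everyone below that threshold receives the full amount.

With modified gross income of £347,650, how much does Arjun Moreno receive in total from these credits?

Rural Housing Credit: income exceeds £335,400 by £12,250, which is 10 full-or-partial £1,250 increments; reduction = 10 × £20 = £200, leaving £30.
Dependent Care Credit: £347,650 meets or exceeds the £325,600 cutoff, so the credit is £0.
Total: £30 + £0 = £30.

£30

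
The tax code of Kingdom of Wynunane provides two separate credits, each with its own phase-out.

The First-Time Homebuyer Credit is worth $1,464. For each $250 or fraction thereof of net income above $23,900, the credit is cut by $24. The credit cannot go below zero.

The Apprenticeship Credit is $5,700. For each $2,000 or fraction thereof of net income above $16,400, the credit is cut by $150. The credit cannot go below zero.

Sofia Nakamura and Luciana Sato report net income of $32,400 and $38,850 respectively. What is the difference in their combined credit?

Sofia ($32,400): First-Time Homebuyer Credit: income exceeds $23,900 by $8,500, which is 34 full-or-partial $250 increments; reduction = 34 × $24 = $816, leaving $648. Apprenticeship Credit: income exceeds $16,400 by $16,000, which is 8 full-or-partial $2,000 increments; reduction = 8 × $150 = $1,200, leaving $4,500. total $648 + $4,500 = $5,148
Luciana ($38,850): First-Time Homebuyer Credit: income exceeds $23,900 by $14,950, which is 60 full-or-partial $250 increments; reduction = 60 × $24 = $1,440, leaving $24. Apprenticeship Credit: income exceeds $16,400 by $22,450, which is 12 full-or-partial $2,000 increments; reduction = 12 × $150 = $1,800, leaving $3,900. total $24 + $3,900 = $3,924
Difference: |$5,148 − $3,924| = $1,224.

$1,224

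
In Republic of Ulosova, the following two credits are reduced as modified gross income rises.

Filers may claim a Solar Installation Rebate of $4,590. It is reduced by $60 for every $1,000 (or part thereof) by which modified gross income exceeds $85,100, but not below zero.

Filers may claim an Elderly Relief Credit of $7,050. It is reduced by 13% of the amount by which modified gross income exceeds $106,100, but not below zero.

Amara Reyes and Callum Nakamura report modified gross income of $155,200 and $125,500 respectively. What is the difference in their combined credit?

$5,661

Amara ($155,200): Solar Installation Rebate: income exceeds $85,100 by $70,100, which is 71 full-or-partial $1,000 increments; reduction = 71 × $60 = $4,260, leaving $330. Elderly Relief Credit: 13% of the $49,100 excess over $106,100 is $6,383; credit = $7,050 − $6,383 = $667. total $330 + $667 = $997
Callum ($125,500): Solar Installation Rebate: income exceeds $85,100 by $40,400, which is 41 full-or-partial $1,000 increments; reduction = 41 × $60 = $2,460, leaving $2,130. Elderly Relief Credit: 13% of the $19,400 excess over $106,100 is $2,522; credit = $7,050 − $2,522 = $4,528. total $2,130 + $4,528 = $6,658
Difference: |$997 − $6,658| = $5,661.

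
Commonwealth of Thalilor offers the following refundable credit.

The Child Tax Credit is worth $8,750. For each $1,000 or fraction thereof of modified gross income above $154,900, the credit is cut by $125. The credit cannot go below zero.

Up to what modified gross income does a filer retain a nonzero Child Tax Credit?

$223,900

After 69 increments the reduction is 69 × $125 = $8,625, leaving $125; one more increment wipes it out. Increment 69 ends at excess 69 × $1,000 = $69,000, so the highest qualifying income is $154,900 + $69,000 = $223,900.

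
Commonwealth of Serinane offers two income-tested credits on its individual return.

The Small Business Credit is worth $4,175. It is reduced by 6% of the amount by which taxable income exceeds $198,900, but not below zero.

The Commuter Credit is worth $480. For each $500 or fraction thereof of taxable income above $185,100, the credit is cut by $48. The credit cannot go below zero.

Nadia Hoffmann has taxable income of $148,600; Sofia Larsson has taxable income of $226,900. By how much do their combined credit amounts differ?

Nadia ($148,600): Small Business Credit: $148,600 is at or below the $198,900 threshold, so the full $4,175 applies. Commuter Credit: $148,600 is at or below the $185,100 threshold, so the full $480 applies. total $4,175 + $480 = $4,655
Sofia ($226,900): Small Business Credit: 6% of the $28,000 excess over $198,900 is $1,680; credit = $4,175 − $1,680 = $2,495. Commuter Credit: income exceeds $185,100 by $41,800 → 84 increments × $48 = $4,032 ≥ base, so the credit is $0. total $2,495 + $0 = $2,495
Difference: |$4,655 − $2,495| = $2,160.

$2,160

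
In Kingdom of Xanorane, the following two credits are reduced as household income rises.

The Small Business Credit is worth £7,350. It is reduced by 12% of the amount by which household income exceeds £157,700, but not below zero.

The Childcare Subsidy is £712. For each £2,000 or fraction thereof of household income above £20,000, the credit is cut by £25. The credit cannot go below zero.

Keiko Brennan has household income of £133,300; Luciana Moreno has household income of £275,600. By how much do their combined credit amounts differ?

Keiko (£133,300): Small Business Credit: £133,300 is at or below the £157,700 threshold, so the full £7,350 applies. Childcare Subsidy: income exceeds £20,000 by £113,300 → 57 increments × £25 = £1,425 ≥ base, so the credit is £0. total £7,350 + £0 = £7,350
Luciana (£275,600): Small Business Credit: 12% of the £117,900 excess over £157,700 is £14,148 ≥ base, so the credit is £0. Childcare Subsidy: income exceeds £20,000 by £255,600 → 128 increments × £25 = £3,200 ≥ base, so the credit is £0. total £0 + £0 = £0
Difference: |£7,350 − £0| = £7,350.

£7,350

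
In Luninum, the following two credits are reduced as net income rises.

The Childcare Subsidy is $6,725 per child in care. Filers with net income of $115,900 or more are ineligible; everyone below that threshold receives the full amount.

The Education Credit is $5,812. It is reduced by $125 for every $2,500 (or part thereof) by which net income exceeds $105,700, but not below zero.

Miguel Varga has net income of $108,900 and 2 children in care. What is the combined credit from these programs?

Childcare Subsidy: base = 2 × $6,725 = $13,450. $108,900 is below the $115,900 cutoff, so the full $13,450 applies.
Education Credit: income exceeds $105,700 by $3,200, which is 2 full-or-partial $2,500 increments; reduction = 2 × $125 = $250, leaving $5,562.
Total: $13,450 + $5,562 = $19,012.

$19,012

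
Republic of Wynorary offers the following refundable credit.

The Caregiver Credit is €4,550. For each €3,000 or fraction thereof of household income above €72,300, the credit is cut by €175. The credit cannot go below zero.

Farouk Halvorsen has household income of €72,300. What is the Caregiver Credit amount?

Caregiver Credit: €72,300 is at or below the €72,300 threshold, so the full €4,550 applies.

€4,550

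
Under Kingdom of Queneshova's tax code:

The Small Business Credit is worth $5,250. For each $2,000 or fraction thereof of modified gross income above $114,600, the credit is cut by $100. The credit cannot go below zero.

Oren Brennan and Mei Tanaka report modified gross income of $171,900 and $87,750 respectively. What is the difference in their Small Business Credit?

Oren ($171,900): Small Business Credit: income exceeds $114,600 by $57,300, which is 29 full-or-partial $2,000 increments; reduction = 29 × $100 = $2,900, leaving $2,350.
Mei ($87,750): Small Business Credit: $87,750 is at or below the $114,600 threshold, so the full $5,250 applies.
Difference: |$2,350 − $5,250| = $2,900.

$2,900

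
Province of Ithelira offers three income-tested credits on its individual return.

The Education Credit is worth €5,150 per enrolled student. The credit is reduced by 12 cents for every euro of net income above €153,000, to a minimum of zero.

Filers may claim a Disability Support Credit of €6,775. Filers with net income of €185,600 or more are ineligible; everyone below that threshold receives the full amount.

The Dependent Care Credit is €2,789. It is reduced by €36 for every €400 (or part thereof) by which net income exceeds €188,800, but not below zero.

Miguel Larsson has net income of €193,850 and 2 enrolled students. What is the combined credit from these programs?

Education Credit: base = 2 × €5,150 = €10,300. 12% of the €40,850 excess over €153,000 is €4,902; credit = €10,300 − €4,902 = €5,398.
Disability Support Credit: €193,850 meets or exceeds the €185,600 cutoff, so the credit is €0.
Dependent Care Credit: income exceeds €188,800 by €5,050, which is 13 full-or-partial €400 increments; reduction = 13 × €36 = €468, leaving €2,321.
Total: €5,398 + €0 + €2,321 = €7,719.

€7,719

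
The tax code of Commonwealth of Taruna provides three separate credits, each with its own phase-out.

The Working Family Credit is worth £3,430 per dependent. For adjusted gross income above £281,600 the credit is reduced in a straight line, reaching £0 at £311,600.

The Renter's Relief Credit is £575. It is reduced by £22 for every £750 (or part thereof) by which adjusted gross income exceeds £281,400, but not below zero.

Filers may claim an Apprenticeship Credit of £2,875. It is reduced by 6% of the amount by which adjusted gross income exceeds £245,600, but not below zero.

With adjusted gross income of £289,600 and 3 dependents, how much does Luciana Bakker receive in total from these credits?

£8,114

Working Family Credit: base = 3 × £3,430 = £10,290. £289,600 is £8,000 into a £30,000 phase-out range, leaving 22,000/30,000 of the credit: £10,290 × 22,000/30,000 = £7,546.
Renter's Relief Credit: income exceeds £281,400 by £8,200, which is 11 full-or-partial £750 increments; reduction = 11 × £22 = £242, leaving £333.
Apprenticeship Credit: 6% of the £44,000 excess over £245,600 is £2,640; credit = £2,875 − £2,640 = £235.
Total: £7,546 + £333 + £235 = £8,114.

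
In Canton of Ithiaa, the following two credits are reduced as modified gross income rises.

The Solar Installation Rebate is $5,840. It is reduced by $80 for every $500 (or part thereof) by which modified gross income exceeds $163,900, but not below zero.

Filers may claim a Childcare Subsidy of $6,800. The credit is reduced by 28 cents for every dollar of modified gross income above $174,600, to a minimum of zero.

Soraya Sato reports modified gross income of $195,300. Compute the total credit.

Solar Installation Rebate: income exceeds $163,900 by $31,400, which is 63 full-or-partial $500 increments; reduction = 63 × $80 = $5,040, leaving $800.
Childcare Subsidy: 28% of the $20,700 excess over $174,600 is $5,796; credit = $6,800 − $5,796 = $1,004.
Total: $800 + $1,004 = $1,804.

$1,804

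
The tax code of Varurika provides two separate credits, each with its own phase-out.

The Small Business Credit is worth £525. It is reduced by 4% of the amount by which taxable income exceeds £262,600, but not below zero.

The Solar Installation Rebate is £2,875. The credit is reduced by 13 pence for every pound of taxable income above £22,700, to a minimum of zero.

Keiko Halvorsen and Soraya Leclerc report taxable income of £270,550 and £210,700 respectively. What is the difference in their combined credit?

Keiko (£270,550): Small Business Credit: 4% of the £7,950 excess over £262,600 is £318; credit = £525 − £318 = £207. Solar Installation Rebate: 13% of the £247,850 excess over £22,700 is £32,220.50 ≥ base, so the credit is £0. total £207 + £0 = £207
Soraya (£210,700): Small Business Credit: £210,700 is at or below the £262,600 threshold, so the full £525 applies. Solar Installation Rebate: 13% of the £188,000 excess over £22,700 is £24,440 ≥ base, so the credit is £0. total £525 + £0 = £525
Difference: |£207 − £525| = £318.

£318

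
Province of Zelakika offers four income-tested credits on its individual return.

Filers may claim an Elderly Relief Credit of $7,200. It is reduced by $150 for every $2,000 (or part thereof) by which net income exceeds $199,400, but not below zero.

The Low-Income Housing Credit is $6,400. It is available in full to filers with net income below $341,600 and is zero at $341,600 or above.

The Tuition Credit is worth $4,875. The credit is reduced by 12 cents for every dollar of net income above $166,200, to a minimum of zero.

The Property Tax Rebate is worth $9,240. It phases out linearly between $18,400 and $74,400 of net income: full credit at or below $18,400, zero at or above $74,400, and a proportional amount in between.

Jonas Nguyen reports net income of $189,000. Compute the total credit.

Elderly Relief Credit: $189,000 is at or below the $199,400 threshold, so the full $7,200 applies.
Low-Income Housing Credit: $189,000 is below the $341,600 cutoff, so the full $6,400 applies.
Tuition Credit: 12% of the $22,800 excess over $166,200 is $2,736; credit = $4,875 − $2,736 = $2,139.
Property Tax Rebate: $189,000 is at or above $74,400, so the credit is $0.
Total: $7,200 + $6,400 + $2,139 + $0 = $15,739.

$15,739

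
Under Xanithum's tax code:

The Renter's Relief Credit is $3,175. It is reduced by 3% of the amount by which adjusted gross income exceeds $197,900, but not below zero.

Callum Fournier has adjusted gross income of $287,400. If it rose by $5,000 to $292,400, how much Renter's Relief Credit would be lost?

At $287,400 — 3% of the $89,500 excess over $197,900 is $2,685; credit = $3,175 − $2,685 = $490.
At $292,400 — 3% of the $94,500 excess over $197,900 is $2,835; credit = $3,175 − $2,835 = $340.
Lost: $490 − $340 = $150.

$150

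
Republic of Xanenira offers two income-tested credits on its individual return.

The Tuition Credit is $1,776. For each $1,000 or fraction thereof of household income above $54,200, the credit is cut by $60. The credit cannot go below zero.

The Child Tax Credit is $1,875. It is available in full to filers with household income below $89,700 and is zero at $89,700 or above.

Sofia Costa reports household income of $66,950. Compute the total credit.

$2,871

Tuition Credit: income exceeds $54,200 by $12,750, which is 13 full-or-partial $1,000 increments; reduction = 13 × $60 = $780, leaving $996.
Child Tax Credit: $66,950 is below the $89,700 cutoff, so the full $1,875 applies.
Total: $996 + $1,875 = $2,871.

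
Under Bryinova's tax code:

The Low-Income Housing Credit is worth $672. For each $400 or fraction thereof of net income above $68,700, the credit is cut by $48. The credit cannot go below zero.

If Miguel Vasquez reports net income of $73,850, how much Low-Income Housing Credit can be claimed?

Low-Income Housing Credit: income exceeds $68,700 by $5,150, which is 13 full-or-partial $400 increments; reduction = 13 × $48 = $624, leaving $48.

$48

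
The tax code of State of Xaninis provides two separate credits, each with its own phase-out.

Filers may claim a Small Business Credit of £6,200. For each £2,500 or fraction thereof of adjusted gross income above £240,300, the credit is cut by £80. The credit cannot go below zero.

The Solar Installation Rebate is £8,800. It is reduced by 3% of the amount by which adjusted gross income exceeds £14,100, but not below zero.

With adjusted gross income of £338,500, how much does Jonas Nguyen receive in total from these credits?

Small Business Credit: income exceeds £240,300 by £98,200, which is 40 full-or-partial £2,500 increments; reduction = 40 × £80 = £3,200, leaving £3,000.
Solar Installation Rebate: 3% of the £324,400 excess over £14,100 is £9,732 ≥ base, so the credit is £0.
Total: £3,000 + £0 = £3,000.

£3,000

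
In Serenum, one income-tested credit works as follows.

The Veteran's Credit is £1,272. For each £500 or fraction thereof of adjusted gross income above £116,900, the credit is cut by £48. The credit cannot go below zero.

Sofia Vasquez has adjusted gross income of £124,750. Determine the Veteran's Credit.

£504

Veteran's Credit: income exceeds £116,900 by £7,850, which is 16 full-or-partial £500 increments; reduction = 16 × £48 = £768, leaving £504.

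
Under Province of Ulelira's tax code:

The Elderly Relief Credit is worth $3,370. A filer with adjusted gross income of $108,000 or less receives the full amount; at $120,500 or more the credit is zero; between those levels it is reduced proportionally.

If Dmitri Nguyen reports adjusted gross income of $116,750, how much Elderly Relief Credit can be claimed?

$1,011

Elderly Relief Credit: $116,750 is $8,750 into a $12,500 phase-out range, leaving 3,750/12,500 of the credit: $3,370 × 3,750/12,500 = $1,011.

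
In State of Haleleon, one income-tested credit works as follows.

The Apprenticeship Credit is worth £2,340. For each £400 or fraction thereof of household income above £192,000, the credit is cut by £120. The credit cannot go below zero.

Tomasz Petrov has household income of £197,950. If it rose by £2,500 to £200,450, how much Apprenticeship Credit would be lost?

At £197,950 — income exceeds £192,000 by £5,950, which is 15 full-or-partial £400 increments; reduction = 15 × £120 = £1,800, leaving £540.
At £200,450 — income exceeds £192,000 by £8,450 → 22 increments × £120 = £2,640 ≥ base, so the credit is £0.
Lost: £540 − £0 = £540.

£540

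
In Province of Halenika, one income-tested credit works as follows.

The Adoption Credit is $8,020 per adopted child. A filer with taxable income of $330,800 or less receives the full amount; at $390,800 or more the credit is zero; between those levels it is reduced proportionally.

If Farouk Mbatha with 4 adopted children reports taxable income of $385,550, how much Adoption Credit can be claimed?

$2,807

Adoption Credit: base = 4 × $8,020 = $32,080. $385,550 is $54,750 into a $60,000 phase-out range, leaving 5,250/60,000 of the credit: $32,080 × 5,250/60,000 = $2,807.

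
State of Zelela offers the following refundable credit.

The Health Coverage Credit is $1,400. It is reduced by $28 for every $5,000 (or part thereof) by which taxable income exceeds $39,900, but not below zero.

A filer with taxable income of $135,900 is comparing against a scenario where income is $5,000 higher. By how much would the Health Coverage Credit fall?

$28

At $135,900 — income exceeds $39,900 by $96,000, which is 20 full-or-partial $5,000 increments; reduction = 20 × $28 = $560, leaving $840.
At $140,900 — income exceeds $39,900 by $101,000, which is 21 full-or-partial $5,000 increments; reduction = 21 × $28 = $588, leaving $812.
Lost: $840 − $812 = $28.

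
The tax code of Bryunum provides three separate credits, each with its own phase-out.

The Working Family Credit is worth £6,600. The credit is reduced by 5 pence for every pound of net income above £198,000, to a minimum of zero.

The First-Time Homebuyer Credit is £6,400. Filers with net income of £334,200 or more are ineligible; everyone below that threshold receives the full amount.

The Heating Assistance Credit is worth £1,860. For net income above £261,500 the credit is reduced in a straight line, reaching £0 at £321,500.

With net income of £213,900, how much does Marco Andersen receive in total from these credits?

Working Family Credit: 5% of the £15,900 excess over £198,000 is £795; credit = £6,600 − £795 = £5,805.
First-Time Homebuyer Credit: £213,900 is below the £334,200 cutoff, so the full £6,400 applies.
Heating Assistance Credit: £213,900 is at or below the £261,500 threshold, so the full £1,860 applies.
Total: £5,805 + £6,400 + £1,860 = £14,065.

£14,065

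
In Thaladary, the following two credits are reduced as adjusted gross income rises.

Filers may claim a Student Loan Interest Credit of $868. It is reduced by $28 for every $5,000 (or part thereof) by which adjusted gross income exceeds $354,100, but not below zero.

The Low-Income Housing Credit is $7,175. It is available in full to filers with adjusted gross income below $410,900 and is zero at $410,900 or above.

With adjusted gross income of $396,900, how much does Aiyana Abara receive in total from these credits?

Student Loan Interest Credit: income exceeds $354,100 by $42,800, which is 9 full-or-partial $5,000 increments; reduction = 9 × $28 = $252, leaving $616.
Low-Income Housing Credit: $396,900 is below the $410,900 cutoff, so the full $7,175 applies.
Total: $616 + $7,175 = $7,791.

$7,791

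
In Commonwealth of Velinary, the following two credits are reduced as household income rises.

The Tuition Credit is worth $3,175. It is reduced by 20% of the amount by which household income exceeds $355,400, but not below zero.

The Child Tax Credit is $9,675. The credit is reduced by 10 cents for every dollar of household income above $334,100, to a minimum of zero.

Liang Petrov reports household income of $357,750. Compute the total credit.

$10,015

Tuition Credit: 20% of the $2,350 excess over $355,400 is $470; credit = $3,175 − $470 = $2,705.
Child Tax Credit: 10% of the $23,650 excess over $334,100 is $2,365; credit = $9,675 − $2,365 = $7,310.
Total: $2,705 + $7,310 = $10,015.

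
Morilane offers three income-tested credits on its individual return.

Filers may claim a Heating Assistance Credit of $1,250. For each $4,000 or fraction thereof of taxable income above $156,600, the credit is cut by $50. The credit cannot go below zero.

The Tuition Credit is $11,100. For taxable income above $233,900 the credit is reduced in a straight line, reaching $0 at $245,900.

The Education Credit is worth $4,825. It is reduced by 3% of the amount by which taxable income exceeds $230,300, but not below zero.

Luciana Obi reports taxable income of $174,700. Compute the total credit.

$16,925

Heating Assistance Credit: income exceeds $156,600 by $18,100, which is 5 full-or-partial $4,000 increments; reduction = 5 × $50 = $250, leaving $1,000.
Tuition Credit: $174,700 is at or below the $233,900 threshold, so the full $11,100 applies.
Education Credit: $174,700 is at or below the $230,300 threshold, so the full $4,825 applies.
Total: $1,000 + $11,100 + $4,825 = $16,925.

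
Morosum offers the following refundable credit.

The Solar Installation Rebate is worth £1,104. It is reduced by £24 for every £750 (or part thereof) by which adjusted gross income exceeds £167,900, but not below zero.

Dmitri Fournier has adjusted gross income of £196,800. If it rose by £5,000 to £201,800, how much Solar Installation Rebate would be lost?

£168

At £196,800 — income exceeds £167,900 by £28,900, which is 39 full-or-partial £750 increments; reduction = 39 × £24 = £936, leaving £168.
At £201,800 — income exceeds £167,900 by £33,900 → 46 increments × £24 = £1,104 ≥ base, so the credit is £0.
Lost: £168 − £0 = £168.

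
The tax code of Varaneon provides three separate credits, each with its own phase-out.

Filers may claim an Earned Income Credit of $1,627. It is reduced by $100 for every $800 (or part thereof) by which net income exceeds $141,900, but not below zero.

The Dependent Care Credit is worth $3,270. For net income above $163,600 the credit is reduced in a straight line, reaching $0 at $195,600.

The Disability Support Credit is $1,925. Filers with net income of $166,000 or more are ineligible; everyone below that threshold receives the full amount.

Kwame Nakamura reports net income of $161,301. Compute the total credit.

$5,195

Earned Income Credit: income exceeds $141,900 by $19,401 → 25 increments × $100 = $2,500 ≥ base, so the credit is $0.
Dependent Care Credit: $161,301 is at or below the $163,600 threshold, so the full $3,270 applies.
Disability Support Credit: $161,301 is below the $166,000 cutoff, so the full $1,925 applies.
Total: $0 + $3,270 + $1,925 = $5,195.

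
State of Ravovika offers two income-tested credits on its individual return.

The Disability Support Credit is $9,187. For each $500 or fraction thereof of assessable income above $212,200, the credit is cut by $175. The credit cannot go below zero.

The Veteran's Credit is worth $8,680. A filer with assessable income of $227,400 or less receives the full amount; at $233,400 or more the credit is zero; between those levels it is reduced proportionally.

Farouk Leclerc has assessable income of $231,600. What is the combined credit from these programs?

$4,966

Disability Support Credit: income exceeds $212,200 by $19,400, which is 39 full-or-partial $500 increments; reduction = 39 × $175 = $6,825, leaving $2,362.
Veteran's Credit: $231,600 is $4,200 into a $6,000 phase-out range, leaving 1,800/6,000 of the credit: $8,680 × 1,800/6,000 = $2,604.
Total: $2,362 + $2,604 = $4,966.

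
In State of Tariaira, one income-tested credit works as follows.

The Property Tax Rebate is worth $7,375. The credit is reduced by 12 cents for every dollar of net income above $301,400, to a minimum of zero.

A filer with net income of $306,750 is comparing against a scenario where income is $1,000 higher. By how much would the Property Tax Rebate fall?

At $306,750 — 12% of the $5,350 excess over $301,400 is $642; credit = $7,375 − $642 = $6,733.
At $307,750 — 12% of the $6,350 excess over $301,400 is $762; credit = $7,375 − $762 = $6,613.
Lost: $6,733 − $6,613 = $120.

$120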